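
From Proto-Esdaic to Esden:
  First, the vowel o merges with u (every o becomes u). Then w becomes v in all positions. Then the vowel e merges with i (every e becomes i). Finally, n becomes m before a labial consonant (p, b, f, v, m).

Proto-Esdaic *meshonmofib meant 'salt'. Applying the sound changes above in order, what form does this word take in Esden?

Esden: *meshonmofib
  meshonmofib → meshunmufib   [vowel merger]
  meshunmufib (rule 2 does not apply)
  meshunmufib → mishunmufib   [vowel merger]
  mishunmufib → mishummufib   [nasal place assimilation]
  giving Esden mishummufib.

mishummufib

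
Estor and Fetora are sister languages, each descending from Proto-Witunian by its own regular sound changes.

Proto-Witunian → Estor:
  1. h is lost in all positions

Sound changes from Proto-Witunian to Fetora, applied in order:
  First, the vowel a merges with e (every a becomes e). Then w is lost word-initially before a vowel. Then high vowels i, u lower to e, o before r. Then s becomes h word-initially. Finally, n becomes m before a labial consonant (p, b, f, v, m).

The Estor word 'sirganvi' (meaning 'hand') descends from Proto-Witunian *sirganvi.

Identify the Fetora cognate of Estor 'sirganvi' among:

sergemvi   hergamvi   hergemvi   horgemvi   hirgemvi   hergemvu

Fetora: *sirganvi
  sirganvi → sirgenvi   [vowel merger]
  sirgenvi (rule 2 does not apply)
  sirgenvi → sergenvi   [pre-rhotic lowering]
  sergenvi → hergenvi   [debuccalisation]
  hergenvi → hergemvi   [nasal place assimilation]
  giving Fetora hergemvi.
Among the options, 'hergemvi' alone shows every Fetora change applied in order.

hergemvi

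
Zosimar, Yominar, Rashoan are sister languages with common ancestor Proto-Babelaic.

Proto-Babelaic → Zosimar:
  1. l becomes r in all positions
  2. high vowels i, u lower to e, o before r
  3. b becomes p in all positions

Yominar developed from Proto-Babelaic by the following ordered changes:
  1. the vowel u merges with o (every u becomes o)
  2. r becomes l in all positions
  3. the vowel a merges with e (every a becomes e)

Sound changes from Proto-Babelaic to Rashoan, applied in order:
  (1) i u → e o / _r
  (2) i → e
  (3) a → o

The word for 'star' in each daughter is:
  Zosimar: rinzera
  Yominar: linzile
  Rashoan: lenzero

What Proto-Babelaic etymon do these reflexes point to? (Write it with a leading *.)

Position 6: Zosimar has r, Yominar has l, Rashoan has r. Rashoan preserves r here (none of its changes turn any other segment into r), so the proto-segment is *r.
Position 5: Zosimar has e, Yominar has i, Rashoan has e. Yominar preserves i here (none of its changes turn any other segment into i), so the proto-segment is *i.
Position 7: Zosimar has a, Yominar has e, Rashoan has o. Zosimar preserves a here (none of its changes turn any other segment into a), so the proto-segment is *a.
Continuing position by position gives *linzira; check it forward:
Zosimar: *linzira
  linzira → rinzira   [unconditioned shift]
  rinzira → rinzera   [pre-rhotic lowering]
  rinzera (rule 3 does not apply)
  giving Zosimar rinzera.
Yominar: start from *linzira.
  rule 1: no change — linzira
  rule 2 (unconditioned shift): linzira → linzila
  rule 3 (vowel merger): linzila → linzile
  ⇒ Yominar linzile
Rashoan: *linzira
  linzira → linzera   [pre-rhotic lowering]
  linzera → lenzera   [vowel merger]
  lenzera → lenzero   [vowel merger]
  giving Rashoan lenzero.
*linzira is the unique common source.

*linzira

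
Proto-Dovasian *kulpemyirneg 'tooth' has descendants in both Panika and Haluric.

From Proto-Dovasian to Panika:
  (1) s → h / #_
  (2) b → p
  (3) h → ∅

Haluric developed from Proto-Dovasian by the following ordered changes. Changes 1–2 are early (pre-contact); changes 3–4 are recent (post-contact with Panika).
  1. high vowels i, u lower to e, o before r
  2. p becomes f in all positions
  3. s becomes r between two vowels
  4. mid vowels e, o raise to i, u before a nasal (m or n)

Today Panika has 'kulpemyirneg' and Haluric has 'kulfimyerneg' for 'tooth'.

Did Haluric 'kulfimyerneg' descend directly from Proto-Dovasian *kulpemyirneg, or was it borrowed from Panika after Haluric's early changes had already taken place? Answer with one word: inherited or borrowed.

inherited

If inherited, *kulpemyirneg would pass through all of Haluric's changes:
Haluric: start from *kulpemyirneg.
  rule 1 (pre-rhotic lowering): kulpemyirneg → kulpemyerneg
  rule 2 (unconditioned shift): kulpemyerneg → kulfemyerneg
  rule 3: no change — kulfemyerneg
  rule 4 (pre-nasal raising): kulfemyerneg → kulfimyerneg
  ⇒ Haluric kulfimyerneg
If borrowed from Panika 'kulpemyirneg' after the early changes, it would undergo only the recent ones:
  rule 3 (rhotacism): no change (kulpemyirneg)
  rule 4 (pre-nasal raising): kulpemyirneg → kulpimyirneg
  ⇒ as a loan: kulpimyirneg
Haluric 'kulfimyerneg' matches the inherited outcome exactly, so it is an inherited cognate, not a loan.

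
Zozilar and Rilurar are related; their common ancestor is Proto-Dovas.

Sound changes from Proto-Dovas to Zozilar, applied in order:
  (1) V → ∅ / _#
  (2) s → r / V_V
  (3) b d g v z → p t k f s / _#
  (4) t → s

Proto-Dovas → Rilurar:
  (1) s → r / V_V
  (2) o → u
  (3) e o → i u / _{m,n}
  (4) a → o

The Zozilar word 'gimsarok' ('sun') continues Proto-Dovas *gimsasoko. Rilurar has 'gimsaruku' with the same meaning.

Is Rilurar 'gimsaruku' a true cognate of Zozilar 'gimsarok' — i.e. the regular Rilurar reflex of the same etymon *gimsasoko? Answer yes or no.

no

Derive the expected Rilurar reflex of *gimsasoko:
Rilurar: *gimsasoko
  gimsasoko → gimsaroko   [rhotacism]
  gimsaroko → gimsaruku   [vowel merger]
  gimsaruku (rule 3 does not apply)
  gimsaruku → gimsoruku   [vowel merger]
  giving Rilurar gimsoruku.
The regular Rilurar reflex would be 'gimsoruku', but the attested form is 'gimsaruku'. The correspondence is irregular, so they are not cognates (the Rilurar form has a different source).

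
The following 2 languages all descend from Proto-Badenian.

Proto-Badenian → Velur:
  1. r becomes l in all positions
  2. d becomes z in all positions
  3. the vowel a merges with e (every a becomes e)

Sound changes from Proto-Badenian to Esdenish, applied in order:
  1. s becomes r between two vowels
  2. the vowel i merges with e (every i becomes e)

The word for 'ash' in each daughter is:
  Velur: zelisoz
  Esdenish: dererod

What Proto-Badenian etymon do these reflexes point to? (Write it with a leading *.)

*derisod

Position 5: Velur has s, Esdenish has r. Velur preserves s here (none of its changes turn any other segment into s), so the proto-segment is *s.
Position 7: Velur has z, Esdenish has d. Esdenish preserves d here (none of its changes turn any other segment into d), so the proto-segment is *d.
This points to *derisod. Verify forward in each daughter:
Velur: start from *derisod.
  rule 1 (unconditioned shift): derisod → delisod
  rule 2 (unconditioned shift): delisod → zelisoz
  rule 3: no change — zelisoz
  ⇒ Velur zelisoz
Esdenish: *derisod > derirod > dererod  (by rhotacism, vowel merger)
Only *derisod yields all of Velur zelisoz, Esdenish dererod.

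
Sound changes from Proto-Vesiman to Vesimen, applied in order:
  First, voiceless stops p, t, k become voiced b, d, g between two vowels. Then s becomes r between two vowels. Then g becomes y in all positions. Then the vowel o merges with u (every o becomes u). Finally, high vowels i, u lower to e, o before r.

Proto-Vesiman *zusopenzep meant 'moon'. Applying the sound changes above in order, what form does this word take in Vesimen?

zorubenzep

Vesimen: *zusopenzep > zusobenzep > zurobenzep > zurubenzep > zorubenzep  (by intervocalic voicing, rhotacism, vowel merger, pre-rhotic lowering)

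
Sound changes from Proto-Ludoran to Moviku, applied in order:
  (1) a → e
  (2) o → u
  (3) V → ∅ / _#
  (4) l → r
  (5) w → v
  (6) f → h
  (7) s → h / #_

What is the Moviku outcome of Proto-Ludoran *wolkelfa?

Moviku: start from *wolkelfa.
  rule 1 (vowel merger): wolkelfa → wolkelfe
  rule 2 (vowel merger): wolkelfe → wulkelfe
  rule 3 (apocope): wulkelfe → wulkelf
  rule 4 (unconditioned shift): wulkelf → wurkerf
  rule 5 (unconditioned shift): wurkerf → vurkerf
  rule 6 (unconditioned shift): vurkerf → vurkerh
  rule 7: no change — vurkerh
  ⇒ Moviku vurkerh

vurkerh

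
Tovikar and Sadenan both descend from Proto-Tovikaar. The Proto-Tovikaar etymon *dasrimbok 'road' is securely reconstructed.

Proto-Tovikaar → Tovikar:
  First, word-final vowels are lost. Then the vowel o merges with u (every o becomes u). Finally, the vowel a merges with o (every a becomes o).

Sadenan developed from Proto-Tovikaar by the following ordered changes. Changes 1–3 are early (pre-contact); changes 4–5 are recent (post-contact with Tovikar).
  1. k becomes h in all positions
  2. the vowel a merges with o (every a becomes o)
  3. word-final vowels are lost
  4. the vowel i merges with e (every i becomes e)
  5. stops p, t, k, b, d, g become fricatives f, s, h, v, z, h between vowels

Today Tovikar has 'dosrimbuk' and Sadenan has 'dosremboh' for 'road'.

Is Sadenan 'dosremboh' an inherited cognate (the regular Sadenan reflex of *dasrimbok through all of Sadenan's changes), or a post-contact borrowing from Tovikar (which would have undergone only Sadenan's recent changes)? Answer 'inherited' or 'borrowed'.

If inherited, *dasrimbok would pass through all of Sadenan's changes:
Sadenan: *dasrimbok > dasrimboh > dosrimboh > dosremboh  (by unconditioned shift, vowel merger, vowel merger)
If borrowed from Tovikar 'dosrimbuk' after the early changes, it would undergo only the recent ones:
  rule 4 (vowel merger): dosrimbuk → dosrembuk
  rule 5 (intervocalic lenition): no change (dosrembuk)
  ⇒ as a loan: dosrembuk
Sadenan 'dosremboh' matches the inherited outcome exactly, so it is an inherited cognate, not a loan.

inherited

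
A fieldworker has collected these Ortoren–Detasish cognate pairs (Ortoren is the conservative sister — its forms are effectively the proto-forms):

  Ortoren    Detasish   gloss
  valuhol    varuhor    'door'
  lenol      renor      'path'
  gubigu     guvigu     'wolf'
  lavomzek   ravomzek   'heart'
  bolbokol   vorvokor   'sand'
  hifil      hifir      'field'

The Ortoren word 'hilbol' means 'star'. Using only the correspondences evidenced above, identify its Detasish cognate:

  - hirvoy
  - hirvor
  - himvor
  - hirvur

hirvor

bolbokol ~ vorvokor — Ortoren l corresponds to Detasish r after a vowel, before a labial obstruent.
bolbokol ~ vorvokor — Ortoren b corresponds to Detasish v after a consonant, before a back vowel.
valuhol ~ varuhor, lenol ~ renor — Ortoren l corresponds to Detasish r word-finally.
Applying these to Ortoren 'hilbol':
  hilbol → hirbol   (l→r after a vowel, before a labial obstruent)
  hirbol → hirvol   (b→v after a consonant, before a back vowel)
  hirvol → hirvor   (l→r word-finally)
So the Detasish cognate is 'hirvor'.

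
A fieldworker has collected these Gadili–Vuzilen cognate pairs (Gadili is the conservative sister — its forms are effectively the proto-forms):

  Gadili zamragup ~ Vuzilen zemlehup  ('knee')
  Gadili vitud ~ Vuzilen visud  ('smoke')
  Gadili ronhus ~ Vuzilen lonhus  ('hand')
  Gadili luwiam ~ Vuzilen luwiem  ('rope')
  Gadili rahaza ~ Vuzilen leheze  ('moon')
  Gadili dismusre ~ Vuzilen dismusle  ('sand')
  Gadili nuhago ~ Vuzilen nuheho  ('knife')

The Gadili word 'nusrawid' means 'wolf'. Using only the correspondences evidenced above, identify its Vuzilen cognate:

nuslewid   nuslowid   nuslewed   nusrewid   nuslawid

zamragup ~ zemlehup — Gadili r corresponds to Vuzilen l after a consonant, before a back vowel.
zamragup ~ zemlehup, rahaza ~ leheze — Gadili a corresponds to Vuzilen e after a consonant, before a consonant other than r, m, n, p, b, f, v.
Applying these to Gadili 'nusrawid':
  nusrawid → nuslawid   (r→l after a consonant, before a back vowel)
  nuslawid → nuslewid   (a→e after a consonant, before a consonant other than r, m, n, p, b, f, v)
So the Vuzilen cognate is 'nuslewid'.

nuslewid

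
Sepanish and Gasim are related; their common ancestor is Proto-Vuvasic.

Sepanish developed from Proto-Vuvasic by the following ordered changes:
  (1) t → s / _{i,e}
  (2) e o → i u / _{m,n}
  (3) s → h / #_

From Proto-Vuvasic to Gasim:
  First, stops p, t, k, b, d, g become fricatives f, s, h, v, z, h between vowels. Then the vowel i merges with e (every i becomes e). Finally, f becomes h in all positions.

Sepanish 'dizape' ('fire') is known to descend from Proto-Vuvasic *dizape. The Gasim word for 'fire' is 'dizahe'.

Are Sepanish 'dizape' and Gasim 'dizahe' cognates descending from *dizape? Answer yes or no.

Derive the expected Gasim reflex of *dizape:
Gasim: *dizape > dizafe > dezafe > dezahe  (by intervocalic lenition, vowel merger, unconditioned shift)
The regular Gasim reflex would be 'dezahe', but the attested form is 'dizahe'. The correspondence is irregular, so they are not cognates (the Gasim form has a different source).

no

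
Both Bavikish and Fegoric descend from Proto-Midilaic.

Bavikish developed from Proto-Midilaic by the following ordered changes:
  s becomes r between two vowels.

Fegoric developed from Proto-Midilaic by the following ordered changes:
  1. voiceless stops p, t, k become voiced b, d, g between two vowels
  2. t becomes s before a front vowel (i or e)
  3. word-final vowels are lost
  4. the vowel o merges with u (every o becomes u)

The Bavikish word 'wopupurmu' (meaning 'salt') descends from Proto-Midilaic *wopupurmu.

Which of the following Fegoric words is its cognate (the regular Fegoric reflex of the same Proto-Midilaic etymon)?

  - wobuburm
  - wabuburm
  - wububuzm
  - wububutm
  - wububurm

Fegoric: start from *wopupurmu.
  rule 1 (intervocalic voicing): wopupurmu → wobuburmu
  rule 2: no change — wobuburmu
  rule 3 (apocope): wobuburmu → wobuburm
  rule 4 (vowel merger): wobuburm → wububurm
  ⇒ Fegoric wububurm

wububurm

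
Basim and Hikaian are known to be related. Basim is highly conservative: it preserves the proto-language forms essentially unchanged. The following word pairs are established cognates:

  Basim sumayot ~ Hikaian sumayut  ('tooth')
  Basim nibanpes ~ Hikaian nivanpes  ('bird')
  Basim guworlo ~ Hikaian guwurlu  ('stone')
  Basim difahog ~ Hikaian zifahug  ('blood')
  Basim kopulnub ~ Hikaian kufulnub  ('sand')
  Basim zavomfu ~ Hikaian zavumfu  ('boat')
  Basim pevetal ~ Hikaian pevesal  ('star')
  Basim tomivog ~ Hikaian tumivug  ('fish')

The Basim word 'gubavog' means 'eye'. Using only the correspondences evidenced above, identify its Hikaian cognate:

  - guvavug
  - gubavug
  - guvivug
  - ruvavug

guvavug

nibanpes ~ nivanpes — Basim b corresponds to Hikaian v between vowels (before a back vowel).
sumayot ~ sumayut, difahog ~ zifahug — Basim o corresponds to Hikaian u after a consonant, before a consonant other than r, m, n, p, b, f, v.
Applying these to Basim 'gubavog':
  gubavog → guvavog   (b→v between vowels (before a back vowel))
  guvavog → guvavug   (o→u after a consonant, before a consonant other than r, m, n, p, b, f, v)
So the Hikaian cognate is 'guvavug'.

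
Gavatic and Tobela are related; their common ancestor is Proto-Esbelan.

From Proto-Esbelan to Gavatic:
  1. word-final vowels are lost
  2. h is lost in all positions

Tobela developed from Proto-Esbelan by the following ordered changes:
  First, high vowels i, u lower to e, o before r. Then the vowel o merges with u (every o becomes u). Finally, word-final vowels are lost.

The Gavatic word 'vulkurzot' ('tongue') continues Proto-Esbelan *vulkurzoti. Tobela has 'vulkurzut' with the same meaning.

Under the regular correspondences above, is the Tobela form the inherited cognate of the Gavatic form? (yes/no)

Derive the expected Tobela reflex of *vulkurzoti:
Tobela: *vulkurzoti > vulkorzoti > vulkurzuti > vulkurzut  (by pre-rhotic lowering, vowel merger, apocope)
Tobela 'vulkurzut' matches the regular reflex exactly, so the pair is cognate.

yes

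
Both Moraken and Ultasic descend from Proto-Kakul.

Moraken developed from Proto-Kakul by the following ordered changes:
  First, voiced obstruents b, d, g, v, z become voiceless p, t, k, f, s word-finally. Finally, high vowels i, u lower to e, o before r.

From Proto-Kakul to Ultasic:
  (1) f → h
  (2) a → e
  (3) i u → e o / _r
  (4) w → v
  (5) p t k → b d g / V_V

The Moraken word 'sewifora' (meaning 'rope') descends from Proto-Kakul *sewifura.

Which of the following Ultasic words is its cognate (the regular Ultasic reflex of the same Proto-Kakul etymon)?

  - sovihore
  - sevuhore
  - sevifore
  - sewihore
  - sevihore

Ultasic: start from *sewifura.
  rule 1 (unconditioned shift): sewifura → sewihura
  rule 2 (vowel merger): sewihura → sewihure
  rule 3 (pre-rhotic lowering): sewihure → sewihore
  rule 4 (unconditioned shift): sewihore → sevihore
  rule 5: no change — sevihore
  ⇒ Ultasic sevihore
Only 'sevihore' matches the regular Ultasic development of *sewifura.

sevihore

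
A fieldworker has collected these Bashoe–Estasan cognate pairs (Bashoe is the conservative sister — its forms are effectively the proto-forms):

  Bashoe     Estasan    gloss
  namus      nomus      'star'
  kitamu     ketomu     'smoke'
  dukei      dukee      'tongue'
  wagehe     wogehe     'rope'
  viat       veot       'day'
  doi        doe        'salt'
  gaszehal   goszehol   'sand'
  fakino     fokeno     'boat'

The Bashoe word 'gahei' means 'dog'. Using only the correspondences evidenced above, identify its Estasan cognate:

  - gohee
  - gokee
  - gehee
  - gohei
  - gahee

gohee

wagehe ~ wogehe, gaszehal ~ goszehol — Bashoe a corresponds to Estasan o after a consonant, before a consonant other than r, m, n, p, b, f, v.
dukei ~ dukee, doi ~ doe — Bashoe i corresponds to Estasan e word-finally.
Applying these to Bashoe 'gahei':
  gahei → gohei   (a→o after a consonant, before a consonant other than r, m, n, p, b, f, v)
  gohei → gohee   (i→e word-finally)
So the Estasan cognate is 'gohee'.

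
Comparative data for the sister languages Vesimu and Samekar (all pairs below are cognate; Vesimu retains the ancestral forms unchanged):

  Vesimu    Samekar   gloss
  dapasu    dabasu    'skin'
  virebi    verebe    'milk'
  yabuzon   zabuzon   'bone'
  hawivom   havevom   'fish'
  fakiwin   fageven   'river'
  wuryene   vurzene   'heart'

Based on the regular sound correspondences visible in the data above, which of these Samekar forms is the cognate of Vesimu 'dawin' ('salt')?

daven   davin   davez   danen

daven

hawivom ~ havevom, fakiwin ~ fageven — Vesimu w corresponds to Samekar v between vowels (before a front vowel).
fakiwin ~ fageven — Vesimu i corresponds to Samekar e after a consonant, before a nasal.
Applying these to Vesimu 'dawin':
  dawin → davin   (w→v between vowels (before a front vowel))
  davin → daven   (i→e after a consonant, before a nasal)
So the Samekar cognate is 'daven'.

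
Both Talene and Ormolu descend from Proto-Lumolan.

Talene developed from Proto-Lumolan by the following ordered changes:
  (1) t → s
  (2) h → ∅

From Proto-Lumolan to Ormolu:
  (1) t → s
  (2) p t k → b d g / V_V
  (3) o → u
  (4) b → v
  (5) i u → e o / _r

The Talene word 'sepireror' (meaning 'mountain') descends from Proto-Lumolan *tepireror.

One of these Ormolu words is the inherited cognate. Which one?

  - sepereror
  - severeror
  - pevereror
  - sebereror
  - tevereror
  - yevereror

Ormolu: start from *tepireror.
  rule 1 (unconditioned shift): tepireror → sepireror
  rule 2 (intervocalic voicing): sepireror → sebireror
  rule 3 (vowel merger): sebireror → sebirerur
  rule 4 (unconditioned shift): sebirerur → sevirerur
  rule 5 (pre-rhotic lowering): sevirerur → severeror
  ⇒ Ormolu severeror
The other candidates each miss or misapply at least one Ormolu change.

severeror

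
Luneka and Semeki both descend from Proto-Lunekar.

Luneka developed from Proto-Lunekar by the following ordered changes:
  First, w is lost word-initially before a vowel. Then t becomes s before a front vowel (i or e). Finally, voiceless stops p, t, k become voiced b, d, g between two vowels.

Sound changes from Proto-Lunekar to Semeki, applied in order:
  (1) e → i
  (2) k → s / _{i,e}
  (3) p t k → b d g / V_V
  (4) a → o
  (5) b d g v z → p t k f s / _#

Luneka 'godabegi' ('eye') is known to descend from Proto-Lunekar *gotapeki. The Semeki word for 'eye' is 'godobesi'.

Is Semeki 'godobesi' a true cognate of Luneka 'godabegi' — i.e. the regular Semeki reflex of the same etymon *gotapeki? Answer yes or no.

Derive the expected Semeki reflex of *gotapeki:
Semeki: start from *gotapeki.
  rule 1 (vowel merger): gotapeki → gotapiki
  rule 2 (palatalisation): gotapiki → gotapisi
  rule 3 (intervocalic voicing): gotapisi → godabisi
  rule 4 (vowel merger): godabisi → godobisi
  rule 5: no change — godobisi
  ⇒ Semeki godobisi
The regular Semeki reflex would be 'godobisi', but the attested form is 'godobesi'. The correspondence is irregular, so they are not cognates (the Semeki form has a different source).

no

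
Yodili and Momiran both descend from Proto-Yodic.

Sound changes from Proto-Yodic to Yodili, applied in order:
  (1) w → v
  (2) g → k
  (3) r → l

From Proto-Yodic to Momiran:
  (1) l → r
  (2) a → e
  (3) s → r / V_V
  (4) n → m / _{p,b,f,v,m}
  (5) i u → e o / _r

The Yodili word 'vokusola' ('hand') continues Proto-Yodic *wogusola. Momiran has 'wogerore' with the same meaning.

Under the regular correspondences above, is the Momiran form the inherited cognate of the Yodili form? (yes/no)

no

Derive the expected Momiran reflex of *wogusola:
Momiran: *wogusola > wogusora > wogusore > wogurore > wogorore  (by unconditioned shift, vowel merger, rhotacism, pre-rhotic lowering)
The regular Momiran reflex would be 'wogorore', but the attested form is 'wogerore'. The correspondence is irregular, so they are not cognates (the Momiran form has a different source).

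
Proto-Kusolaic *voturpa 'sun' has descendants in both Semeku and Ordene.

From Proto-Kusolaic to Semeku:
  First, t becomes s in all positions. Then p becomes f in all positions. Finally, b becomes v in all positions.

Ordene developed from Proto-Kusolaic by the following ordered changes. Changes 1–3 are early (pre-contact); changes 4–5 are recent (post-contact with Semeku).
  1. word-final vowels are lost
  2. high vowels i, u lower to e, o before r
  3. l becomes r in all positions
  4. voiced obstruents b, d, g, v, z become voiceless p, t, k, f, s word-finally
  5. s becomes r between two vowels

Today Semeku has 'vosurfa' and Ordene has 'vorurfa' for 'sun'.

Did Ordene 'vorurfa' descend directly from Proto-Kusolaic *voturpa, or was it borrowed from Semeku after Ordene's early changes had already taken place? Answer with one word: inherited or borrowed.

If inherited, *voturpa would pass through all of Ordene's changes:
Ordene: *voturpa
  voturpa → voturp   [apocope]
  voturp → votorp   [pre-rhotic lowering]
  votorp (rule 3 does not apply)
  votorp (rule 4 does not apply)
  votorp (rule 5 does not apply)
  giving Ordene votorp.
If borrowed from Semeku 'vosurfa' after the early changes, it would undergo only the recent ones:
  rule 4 (final devoicing): no change (vosurfa)
  rule 5 (rhotacism): vosurfa → vorurfa
  ⇒ as a loan: vorurfa
Ordene 'vorurfa' matches the loan outcome 'vorurfa', not the inherited 'votorp' — it skipped the early Ordene changes, so it was borrowed from Semeku.

borrowed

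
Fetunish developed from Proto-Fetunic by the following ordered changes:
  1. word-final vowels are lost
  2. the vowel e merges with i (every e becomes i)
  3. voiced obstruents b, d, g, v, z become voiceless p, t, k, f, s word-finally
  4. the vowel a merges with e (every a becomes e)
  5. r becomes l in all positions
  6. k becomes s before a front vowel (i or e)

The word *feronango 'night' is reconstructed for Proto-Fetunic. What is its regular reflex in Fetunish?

filonenk

Fetunish: *feronango
  feronango → feronang   [apocope]
  feronang → fironang   [vowel merger]
  fironang → fironank   [final devoicing]
  fironank → fironenk   [vowel merger]
  fironenk → filonenk   [unconditioned shift]
  filonenk (rule 6 does not apply)
  giving Fetunish filonenk.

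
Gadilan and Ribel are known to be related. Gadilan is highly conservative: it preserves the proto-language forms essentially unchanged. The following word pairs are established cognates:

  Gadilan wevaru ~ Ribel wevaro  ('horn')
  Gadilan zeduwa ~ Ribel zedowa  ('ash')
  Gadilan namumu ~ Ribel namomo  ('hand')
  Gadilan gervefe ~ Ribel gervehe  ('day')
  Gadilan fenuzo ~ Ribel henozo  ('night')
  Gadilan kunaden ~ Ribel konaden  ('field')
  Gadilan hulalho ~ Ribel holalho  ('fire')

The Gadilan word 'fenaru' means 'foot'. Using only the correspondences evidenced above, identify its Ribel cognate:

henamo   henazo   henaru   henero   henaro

fenuzo ~ henozo — Gadilan f corresponds to Ribel h word-initially before a front vowel.
wevaru ~ wevaro, namumu ~ namomo — Gadilan u corresponds to Ribel o word-finally.
Applying these to Gadilan 'fenaru':
  fenaru → henaru   (f→h word-initially before a front vowel)
  henaru → henaro   (u→o word-finally)
So the Ribel cognate is 'henaro'.

henaro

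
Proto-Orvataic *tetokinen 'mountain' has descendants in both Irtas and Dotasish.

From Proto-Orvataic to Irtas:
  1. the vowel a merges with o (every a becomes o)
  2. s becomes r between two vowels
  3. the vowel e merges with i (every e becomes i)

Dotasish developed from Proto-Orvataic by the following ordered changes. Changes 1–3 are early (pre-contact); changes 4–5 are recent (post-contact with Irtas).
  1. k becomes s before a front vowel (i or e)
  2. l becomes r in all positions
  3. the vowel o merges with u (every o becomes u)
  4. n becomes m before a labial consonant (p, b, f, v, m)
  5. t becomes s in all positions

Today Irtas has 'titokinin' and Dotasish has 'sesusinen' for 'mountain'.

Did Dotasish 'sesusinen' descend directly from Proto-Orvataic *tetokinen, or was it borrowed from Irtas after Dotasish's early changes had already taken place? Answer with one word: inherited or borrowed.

inherited

If inherited, *tetokinen would pass through all of Dotasish's changes:
Dotasish: start from *tetokinen.
  rule 1 (palatalisation): tetokinen → tetosinen
  rule 2: no change — tetosinen
  rule 3 (vowel merger): tetosinen → tetusinen
  rule 4: no change — tetusinen
  rule 5 (unconditioned shift): tetusinen → sesusinen
  ⇒ Dotasish sesusinen
If borrowed from Irtas 'titokinin' after the early changes, it would undergo only the recent ones:
  rule 4 (nasal place assimilation): no change (titokinin)
  rule 5 (unconditioned shift): titokinin → sisokinin
  ⇒ as a loan: sisokinin
Dotasish 'sesusinen' matches the inherited outcome exactly, so it is an inherited cognate, not a loan.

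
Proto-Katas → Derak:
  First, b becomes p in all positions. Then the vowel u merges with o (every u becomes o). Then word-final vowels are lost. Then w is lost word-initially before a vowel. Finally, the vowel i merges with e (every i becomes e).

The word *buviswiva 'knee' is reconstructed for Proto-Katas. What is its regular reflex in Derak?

poveswev

Derak: *buviswiva
  buviswiva → puviswiva   [unconditioned shift]
  puviswiva → poviswiva   [vowel merger]
  poviswiva → poviswiv   [apocope]
  poviswiv (rule 4 does not apply)
  poviswiv → poveswev   [vowel merger]
  giving Derak poveswev.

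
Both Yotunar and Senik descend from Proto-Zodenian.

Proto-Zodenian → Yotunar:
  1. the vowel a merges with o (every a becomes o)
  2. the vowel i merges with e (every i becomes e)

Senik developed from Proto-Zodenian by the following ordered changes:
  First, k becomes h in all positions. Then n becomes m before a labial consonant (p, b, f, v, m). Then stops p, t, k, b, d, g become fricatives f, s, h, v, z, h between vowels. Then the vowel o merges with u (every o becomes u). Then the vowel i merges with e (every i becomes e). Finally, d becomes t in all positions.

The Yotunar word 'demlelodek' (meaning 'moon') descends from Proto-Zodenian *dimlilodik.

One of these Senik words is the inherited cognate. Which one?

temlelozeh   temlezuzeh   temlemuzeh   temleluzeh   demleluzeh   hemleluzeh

Senik: start from *dimlilodik.
  rule 1 (unconditioned shift): dimlilodik → dimlilodih
  rule 2: no change — dimlilodih
  rule 3 (intervocalic lenition): dimlilodih → dimlilozih
  rule 4 (vowel merger): dimlilozih → dimliluzih
  rule 5 (vowel merger): dimliluzih → demleluzeh
  rule 6 (unconditioned shift): demleluzeh → temleluzeh
  ⇒ Senik temleluzeh

temleluzeh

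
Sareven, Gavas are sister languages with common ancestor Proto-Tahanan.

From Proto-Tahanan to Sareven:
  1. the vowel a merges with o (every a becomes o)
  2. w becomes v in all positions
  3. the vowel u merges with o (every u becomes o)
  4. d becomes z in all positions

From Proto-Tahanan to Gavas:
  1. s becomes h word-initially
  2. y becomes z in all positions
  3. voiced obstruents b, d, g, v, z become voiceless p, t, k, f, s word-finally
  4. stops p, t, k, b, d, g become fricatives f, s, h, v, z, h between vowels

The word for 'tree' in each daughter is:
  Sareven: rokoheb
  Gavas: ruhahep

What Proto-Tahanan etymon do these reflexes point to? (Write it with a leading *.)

Position 2: Sareven has o, Gavas has u. Gavas preserves u here (none of its changes turn any other segment into u), so the proto-segment is *u.
Position 7: Sareven has b, Gavas has p. Sareven preserves b here (none of its changes turn any other segment into b), so the proto-segment is *b.
Position 4: Sareven has o, Gavas has a. Gavas preserves a here (none of its changes turn any other segment into a), so the proto-segment is *a.
This points to *rukaheb. Verify forward in each daughter:
Sareven: *rukaheb
  rukaheb → rukoheb   [vowel merger]
  rukoheb (rule 2 does not apply)
  rukoheb → rokoheb   [vowel merger]
  rokoheb (rule 4 does not apply)
  giving Sareven rokoheb.
Gavas: *rukaheb
  rukaheb (rule 1 does not apply)
  rukaheb (rule 2 does not apply)
  rukaheb → rukahep   [final devoicing]
  rukahep → ruhahep   [intervocalic lenition]
  giving Gavas ruhahep.
No other proto-form is consistent with every reflex, so the reconstruction is *rukaheb.

*rukaheb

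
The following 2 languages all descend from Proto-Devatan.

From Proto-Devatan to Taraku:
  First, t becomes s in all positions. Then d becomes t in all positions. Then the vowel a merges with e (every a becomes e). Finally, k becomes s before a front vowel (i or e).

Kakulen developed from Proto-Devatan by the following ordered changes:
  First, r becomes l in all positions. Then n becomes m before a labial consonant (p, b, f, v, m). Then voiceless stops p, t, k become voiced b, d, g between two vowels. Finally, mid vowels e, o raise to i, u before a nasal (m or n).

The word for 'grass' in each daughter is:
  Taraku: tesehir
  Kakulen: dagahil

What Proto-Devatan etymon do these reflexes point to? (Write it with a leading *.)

*dakahir

Position 7: Taraku has r, Kakulen has l. Taraku preserves r here (none of its changes turn any other segment into r), so the proto-segment is *r.
Position 1: Taraku has t, Kakulen has d. In Taraku, t can only continue *d, so the proto-segment is *d.
Position 4: Taraku has e, Kakulen has a. Kakulen preserves a here (none of its changes turn any other segment into a), so the proto-segment is *a.
Verify the candidate proto-form against each daughter:
Taraku: *dakahir > takahir > tekehir > tesehir  (by unconditioned shift, vowel merger, palatalisation)
Kakulen: start from *dakahir.
  rule 1 (unconditioned shift): dakahir → dakahil
  rule 2: no change — dakahil
  rule 3 (intervocalic voicing): dakahil → dagahil
  rule 4: no change — dagahil
  ⇒ Kakulen dagahil
*dakahir is the unique common source.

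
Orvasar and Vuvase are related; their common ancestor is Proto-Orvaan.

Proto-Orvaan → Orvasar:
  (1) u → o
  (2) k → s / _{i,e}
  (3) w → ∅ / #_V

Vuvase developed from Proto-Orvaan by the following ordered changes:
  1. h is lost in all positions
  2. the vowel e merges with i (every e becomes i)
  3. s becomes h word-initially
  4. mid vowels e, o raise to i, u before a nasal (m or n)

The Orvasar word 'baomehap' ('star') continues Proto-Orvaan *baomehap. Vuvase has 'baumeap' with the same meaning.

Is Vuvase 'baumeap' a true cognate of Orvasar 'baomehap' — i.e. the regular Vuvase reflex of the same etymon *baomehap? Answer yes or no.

no

Derive the expected Vuvase reflex of *baomehap:
Vuvase: *baomehap > baomeap > baomiap > baumiap  (by h-loss, vowel merger, pre-nasal raising)
The regular Vuvase reflex would be 'baumiap', but the attested form is 'baumeap'. The correspondence is irregular, so they are not cognates (the Vuvase form has a different source).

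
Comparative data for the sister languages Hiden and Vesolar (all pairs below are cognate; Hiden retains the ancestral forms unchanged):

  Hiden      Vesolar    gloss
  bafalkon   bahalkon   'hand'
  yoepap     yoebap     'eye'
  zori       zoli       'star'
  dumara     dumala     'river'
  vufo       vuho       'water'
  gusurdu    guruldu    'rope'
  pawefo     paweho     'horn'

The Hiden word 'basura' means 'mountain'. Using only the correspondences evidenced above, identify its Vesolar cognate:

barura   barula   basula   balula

barula

gusurdu ~ guruldu — Hiden s corresponds to Vesolar r between vowels (before a back vowel).
dumara ~ dumala — Hiden r corresponds to Vesolar l between vowels (before a back vowel).
Applying these to Hiden 'basura':
  basura → barura   (s→r between vowels (before a back vowel))
  barura → barula   (r→l between vowels (before a back vowel))
So the Vesolar cognate is 'barula'.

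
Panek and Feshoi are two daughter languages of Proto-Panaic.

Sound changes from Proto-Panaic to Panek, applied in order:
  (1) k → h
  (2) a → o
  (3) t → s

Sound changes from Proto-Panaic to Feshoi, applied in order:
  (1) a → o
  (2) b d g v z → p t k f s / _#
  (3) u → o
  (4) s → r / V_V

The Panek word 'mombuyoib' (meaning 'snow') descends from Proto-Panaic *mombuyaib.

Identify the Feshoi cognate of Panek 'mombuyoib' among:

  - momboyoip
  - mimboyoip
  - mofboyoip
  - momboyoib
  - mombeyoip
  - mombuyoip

momboyoip

Feshoi: start from *mombuyaib.
  rule 1 (vowel merger): mombuyaib → mombuyoib
  rule 2 (final devoicing): mombuyoib → mombuyoip
  rule 3 (vowel merger): mombuyoip → momboyoip
  rule 4: no change — momboyoip
  ⇒ Feshoi momboyoip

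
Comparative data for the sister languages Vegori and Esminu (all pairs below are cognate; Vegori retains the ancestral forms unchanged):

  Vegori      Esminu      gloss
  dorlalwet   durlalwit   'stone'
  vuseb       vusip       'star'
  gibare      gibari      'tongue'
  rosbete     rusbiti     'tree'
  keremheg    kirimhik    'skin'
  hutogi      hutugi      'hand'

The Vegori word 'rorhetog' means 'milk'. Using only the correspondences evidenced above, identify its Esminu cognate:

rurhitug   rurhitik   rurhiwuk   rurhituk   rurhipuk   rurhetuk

dorlalwet ~ durlalwit — Vegori o corresponds to Esminu u after a consonant, before r.
dorlalwet ~ durlalwit, rosbete ~ rusbiti — Vegori e corresponds to Esminu i after a consonant, before a consonant other than r, m, n, p, b, f, v.
rosbete ~ rusbiti, hutogi ~ hutugi — Vegori o corresponds to Esminu u after a consonant, before a consonant other than r, m, n, p, b, f, v.
keremheg ~ kirimhik — Vegori g corresponds to Esminu k word-finally.
Applying these to Vegori 'rorhetog':
  rorhetog → rurhetog   (o→u after a consonant, before r)
  rurhetog → rurhitog   (e→i after a consonant, before a consonant other than r, m, n, p, b, f, v)
  rurhitog → rurhitug   (o→u after a consonant, before a consonant other than r, m, n, p, b, f, v)
  rurhitug → rurhituk   (g→k word-finally)
So the Esminu cognate is 'rurhituk'.

rurhituk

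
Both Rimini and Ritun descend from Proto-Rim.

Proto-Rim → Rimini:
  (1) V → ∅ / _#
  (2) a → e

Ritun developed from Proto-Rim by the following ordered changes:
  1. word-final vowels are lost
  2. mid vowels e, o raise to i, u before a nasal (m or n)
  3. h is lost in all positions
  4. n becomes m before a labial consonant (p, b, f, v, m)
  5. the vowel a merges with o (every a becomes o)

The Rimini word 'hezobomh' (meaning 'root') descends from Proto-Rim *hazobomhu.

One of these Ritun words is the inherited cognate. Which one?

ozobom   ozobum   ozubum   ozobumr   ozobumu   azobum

ozobum

Ritun: *hazobomhu > hazobomh > hazobumh > azobum > ozobum  (by apocope, pre-nasal raising, h-loss, vowel merger)
Only 'ozobum' matches the regular Ritun development of *hazobomhu.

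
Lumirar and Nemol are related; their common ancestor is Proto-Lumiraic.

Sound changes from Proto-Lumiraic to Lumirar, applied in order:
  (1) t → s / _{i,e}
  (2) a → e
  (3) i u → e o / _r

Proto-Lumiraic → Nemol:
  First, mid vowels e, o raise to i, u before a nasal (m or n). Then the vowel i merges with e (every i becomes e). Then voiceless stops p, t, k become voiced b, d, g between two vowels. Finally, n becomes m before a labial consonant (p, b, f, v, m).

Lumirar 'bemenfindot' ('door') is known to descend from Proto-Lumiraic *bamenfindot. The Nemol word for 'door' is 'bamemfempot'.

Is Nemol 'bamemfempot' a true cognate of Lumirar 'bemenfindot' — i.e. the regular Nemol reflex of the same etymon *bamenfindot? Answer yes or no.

Derive the expected Nemol reflex of *bamenfindot:
Nemol: *bamenfindot > baminfindot > bamenfendot > bamemfendot  (by pre-nasal raising, vowel merger, nasal place assimilation)
The regular Nemol reflex would be 'bamemfendot', but the attested form is 'bamemfempot'. The correspondence is irregular, so they are not cognates (the Nemol form has a different source).

no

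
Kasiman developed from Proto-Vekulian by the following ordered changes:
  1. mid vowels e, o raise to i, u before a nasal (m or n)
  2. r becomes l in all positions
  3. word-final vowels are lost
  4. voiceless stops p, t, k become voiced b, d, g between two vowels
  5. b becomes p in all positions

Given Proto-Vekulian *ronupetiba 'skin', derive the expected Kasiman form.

lunupedip

Kasiman: start from *ronupetiba.
  rule 1 (pre-nasal raising): ronupetiba → runupetiba
  rule 2 (unconditioned shift): runupetiba → lunupetiba
  rule 3 (apocope): lunupetiba → lunupetib
  rule 4 (intervocalic voicing): lunupetib → lunubedib
  rule 5 (unconditioned shift): lunubedib → lunupedip
  ⇒ Kasiman lunupedip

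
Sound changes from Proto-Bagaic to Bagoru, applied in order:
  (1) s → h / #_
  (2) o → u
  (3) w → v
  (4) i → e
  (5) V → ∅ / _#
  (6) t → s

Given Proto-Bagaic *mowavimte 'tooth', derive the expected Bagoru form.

Bagoru: *mowavimte
  mowavimte (rule 1 does not apply)
  mowavimte → muwavimte   [vowel merger]
  muwavimte → muvavimte   [unconditioned shift]
  muvavimte → muvavemte   [vowel merger]
  muvavemte → muvavemt   [apocope]
  muvavemt → muvavems   [unconditioned shift]
  giving Bagoru muvavems.

muvavems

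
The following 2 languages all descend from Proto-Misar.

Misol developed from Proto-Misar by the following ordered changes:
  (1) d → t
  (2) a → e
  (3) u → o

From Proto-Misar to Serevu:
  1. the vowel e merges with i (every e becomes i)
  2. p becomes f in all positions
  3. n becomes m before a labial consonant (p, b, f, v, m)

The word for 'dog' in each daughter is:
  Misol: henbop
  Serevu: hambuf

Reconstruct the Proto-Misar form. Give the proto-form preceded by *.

Position 3: Misol has n, Serevu has m. Misol preserves n here (none of its changes turn any other segment into n), so the proto-segment is *n.
Position 5: Misol has o, Serevu has u. Serevu preserves u here (none of its changes turn any other segment into u), so the proto-segment is *u.
Position 6: Misol has p, Serevu has f. Misol preserves p here (none of its changes turn any other segment into p), so the proto-segment is *p.
Verify the candidate proto-form against each daughter:
Misol: *hanbup
  hanbup (rule 1 does not apply)
  hanbup → henbup   [vowel merger]
  henbup → henbop   [vowel merger]
  giving Misol henbop.
Serevu: *hanbup
  hanbup (rule 1 does not apply)
  hanbup → hanbuf   [unconditioned shift]
  hanbuf → hambuf   [nasal place assimilation]
  giving Serevu hambuf.
*hanbup is the unique common source.

*hanbup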